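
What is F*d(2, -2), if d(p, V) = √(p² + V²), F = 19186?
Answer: 38372*√2 ≈ 54266.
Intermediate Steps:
d(p, V) = √(V² + p²)
F*d(2, -2) = 19186*√((-2)² + 2²) = 19186*√(4 + 4) = 19186*√8 = 19186*(2*√2) = 38372*√2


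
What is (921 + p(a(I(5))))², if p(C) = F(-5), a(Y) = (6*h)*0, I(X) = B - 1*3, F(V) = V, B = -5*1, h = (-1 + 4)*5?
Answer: 839056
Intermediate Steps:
h = 15 (h = 3*5 = 15)
B = -5
I(X) = -8 (I(X) = -5 - 1*3 = -5 - 3 = -8)
a(Y) = 0 (a(Y) = (6*15)*0 = 90*0 = 0)
p(C) = -5
(921 + p(a(I(5))))² = (921 - 5)² = 916² = 839056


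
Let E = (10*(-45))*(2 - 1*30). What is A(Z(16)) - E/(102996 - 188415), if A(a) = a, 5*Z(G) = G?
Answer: 158856/47455 ≈ 3.3475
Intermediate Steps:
Z(G) = G/5
E = 12600 (E = -450*(2 - 30) = -450*(-28) = 12600)
A(Z(16)) - E/(102996 - 188415) = (⅕)*16 - 12600/(102996 - 188415) = 16/5 - 12600/(-85419) = 16/5 - 12600*(-1)/85419 = 16/5 - 1*(-1400/9491) = 16/5 + 1400/9491 = 158856/47455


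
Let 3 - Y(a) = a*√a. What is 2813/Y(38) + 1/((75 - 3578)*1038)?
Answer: -30685220909/199488122382 - 106894*√38/54863 ≈ -12.164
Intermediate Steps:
Y(a) = 3 - a^(3/2) (Y(a) = 3 - a*√a = 3 - a^(3/2))
2813/Y(38) + 1/((75 - 3578)*1038) = 2813/(3 - 38^(3/2)) + 1/((75 - 3578)*1038) = 2813/(3 - 38*√38) + (1/1038)/(-3503) = 2813/(3 - 38*√38) - 1/3503*1/1038 = 2813/(3 - 38*√38) - 1/3636114 = -1/3636114 + 2813/(3 - 38*√38)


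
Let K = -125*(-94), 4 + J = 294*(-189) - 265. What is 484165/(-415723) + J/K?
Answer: -525469681/88813550 ≈ -5.9165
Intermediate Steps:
J = -55835 (J = -4 + (294*(-189) - 265) = -4 + (-55566 - 265) = -4 - 55831 = -55835)
K = 11750
484165/(-415723) + J/K = 484165/(-415723) - 55835/11750 = 484165*(-1/415723) - 55835*1/11750 = -44015/37793 - 11167/2350 = -525469681/88813550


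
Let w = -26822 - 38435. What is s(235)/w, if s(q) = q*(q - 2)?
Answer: -54755/65257 ≈ -0.83907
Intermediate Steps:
w = -65257
s(q) = q*(-2 + q)
s(235)/w = (235*(-2 + 235))/(-65257) = (235*233)*(-1/65257) = 54755*(-1/65257) = -54755/65257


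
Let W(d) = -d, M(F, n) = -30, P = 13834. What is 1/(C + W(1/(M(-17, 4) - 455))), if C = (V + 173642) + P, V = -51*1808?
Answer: 485/46204981 ≈ 1.0497e-5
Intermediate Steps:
V = -92208
C = 95268 (C = (-92208 + 173642) + 13834 = 81434 + 13834 = 95268)
1/(C + W(1/(M(-17, 4) - 455))) = 1/(95268 - 1/(-30 - 455)) = 1/(95268 - 1/(-485)) = 1/(95268 - 1*(-1/485)) = 1/(95268 + 1/485) = 1/(46204981/485) = 485/46204981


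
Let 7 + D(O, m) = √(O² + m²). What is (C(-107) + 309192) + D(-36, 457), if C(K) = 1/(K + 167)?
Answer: 18551101/60 + √210145 ≈ 3.0964e+5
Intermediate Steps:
C(K) = 1/(167 + K)
D(O, m) = -7 + √(O² + m²)
(C(-107) + 309192) + D(-36, 457) = (1/(167 - 107) + 309192) + (-7 + √((-36)² + 457²)) = (1/60 + 309192) + (-7 + √(1296 + 208849)) = (1/60 + 309192) + (-7 + √210145) = 18551521/60 + (-7 + √210145) = 18551101/60 + √210145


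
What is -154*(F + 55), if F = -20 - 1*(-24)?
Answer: -9086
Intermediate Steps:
F = 4 (F = -20 + 24 = 4)
-154*(F + 55) = -154*(4 + 55) = -154*59 = -9086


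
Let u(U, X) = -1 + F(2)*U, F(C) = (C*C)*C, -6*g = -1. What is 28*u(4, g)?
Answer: 868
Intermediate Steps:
g = 1/6 (g = -1/6*(-1) = 1/6 ≈ 0.16667)
F(C) = C**3 (F(C) = C**2*C = C**3)
u(U, X) = -1 + 8*U (u(U, X) = -1 + 2**3*U = -1 + 8*U)
28*u(4, g) = 28*(-1 + 8*4) = 28*(-1 + 32) = 28*31 = 868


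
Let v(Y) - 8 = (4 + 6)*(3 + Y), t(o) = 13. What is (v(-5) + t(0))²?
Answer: 1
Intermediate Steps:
v(Y) = 38 + 10*Y (v(Y) = 8 + (4 + 6)*(3 + Y) = 8 + 10*(3 + Y) = 8 + (30 + 10*Y) = 38 + 10*Y)
(v(-5) + t(0))² = ((38 + 10*(-5)) + 13)² = ((38 - 50) + 13)² = (-12 + 13)² = 1² = 1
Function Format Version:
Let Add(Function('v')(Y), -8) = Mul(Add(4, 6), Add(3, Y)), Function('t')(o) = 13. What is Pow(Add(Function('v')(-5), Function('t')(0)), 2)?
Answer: 1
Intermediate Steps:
Function('v')(Y) = Add(38, Mul(10, Y)) (Function('v')(Y) = Add(8, Mul(Add(4, 6), Add(3, Y))) = Add(8, Mul(10, Add(3, Y))) = Add(8, Add(30, Mul(10, Y))) = Add(38, Mul(10, Y)))
Pow(Add(Function('v')(-5), Function('t')(0)), 2) = Pow(Add(Add(38, Mul(10, -5)), 13), 2) = Pow(Add(Add(38, -50), 13), 2) = Pow(Add(-12, 13), 2) = Pow(1, 2) = 1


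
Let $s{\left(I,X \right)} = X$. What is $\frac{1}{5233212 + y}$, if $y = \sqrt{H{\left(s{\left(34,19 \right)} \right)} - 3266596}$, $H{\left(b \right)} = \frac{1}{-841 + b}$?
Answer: $\frac{4301700264}{22511712127109881} - \frac{i \sqrt{2207186652486}}{22511712127109881} \approx 1.9109 \cdot 10^{-7} - 6.5995 \cdot 10^{-11} i$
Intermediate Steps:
$y = \frac{i \sqrt{2207186652486}}{822}$ ($y = \sqrt{\frac{1}{-841 + 19} - 3266596} = \sqrt{\frac{1}{-822} - 3266596} = \sqrt{- \frac{1}{822} - 3266596} = \sqrt{- \frac{2685141913}{822}} = \frac{i \sqrt{2207186652486}}{822} \approx 1807.4 i$)
$\frac{1}{5233212 + y} = \frac{1}{5233212 + \frac{i \sqrt{2207186652486}}{822}}$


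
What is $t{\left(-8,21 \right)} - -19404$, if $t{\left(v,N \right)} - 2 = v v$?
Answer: $19470$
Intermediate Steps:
$t{\left(v,N \right)} = 2 + v^{2}$ ($t{\left(v,N \right)} = 2 + v v = 2 + v^{2}$)
$t{\left(-8,21 \right)} - -19404 = \left(2 + \left(-8\right)^{2}\right) - -19404 = \left(2 + 64\right) + 19404 = 66 + 19404 = 19470$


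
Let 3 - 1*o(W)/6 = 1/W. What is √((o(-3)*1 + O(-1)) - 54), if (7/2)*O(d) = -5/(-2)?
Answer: I*√1631/7 ≈ 5.7694*I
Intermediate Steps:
o(W) = 18 - 6/W
O(d) = 5/7 (O(d) = 2*(-5/(-2))/7 = 2*(-5*(-½))/7 = (2/7)*(5/2) = 5/7)
√((o(-3)*1 + O(-1)) - 54) = √(((18 - 6/(-3))*1 + 5/7) - 54) = √(((18 - 6*(-⅓))*1 + 5/7) - 54) = √(((18 + 2)*1 + 5/7) - 54) = √((20*1 + 5/7) - 54) = √((20 + 5/7) - 54) = √(145/7 - 54) = √(-233/7) = I*√1631/7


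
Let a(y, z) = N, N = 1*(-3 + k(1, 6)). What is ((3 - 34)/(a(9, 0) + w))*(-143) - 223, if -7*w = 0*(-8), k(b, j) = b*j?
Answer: 3764/3 ≈ 1254.7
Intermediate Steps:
w = 0 (w = -0*(-8) = -1/7*0 = 0)
N = 3 (N = 1*(-3 + 1*6) = 1*(-3 + 6) = 1*3 = 3)
a(y, z) = 3
((3 - 34)/(a(9, 0) + w))*(-143) - 223 = ((3 - 34)/(3 + 0))*(-143) - 223 = -31/3*(-143) - 223 = 4433/3 - 223 = 3764/3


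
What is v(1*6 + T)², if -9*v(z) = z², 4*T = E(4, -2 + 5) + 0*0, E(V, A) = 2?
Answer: 28561/1296 ≈ 22.038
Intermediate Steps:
T = ½ (T = (2 + 0*0)/4 = (2 + 0)/4 = (¼)*2 = ½ ≈ 0.50000)
v(z) = -z²/9
v(1*6 + T)² = (-(1*6 + ½)²/9)² = (-(6 + ½)²/9)² = (-(13/2)²/9)² = (-⅑*169/4)² = (-169/36)² = 28561/1296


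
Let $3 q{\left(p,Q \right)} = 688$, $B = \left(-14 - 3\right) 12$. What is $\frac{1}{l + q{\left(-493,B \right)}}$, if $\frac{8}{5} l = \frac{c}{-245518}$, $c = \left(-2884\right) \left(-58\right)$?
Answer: $\frac{105222}{24086107} \approx 0.0043686$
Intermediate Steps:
$c = 167272$
$B = -204$ ($B = \left(-17\right) 12 = -204$)
$q{\left(p,Q \right)} = \frac{688}{3}$ ($q{\left(p,Q \right)} = \frac{1}{3} \cdot 688 = \frac{688}{3}$)
$l = - \frac{14935}{35074}$ ($l = \frac{5 \frac{167272}{-245518}}{8} = \frac{5 \cdot 167272 \left(- \frac{1}{245518}\right)}{8} = \frac{5}{8} \left(- \frac{11948}{17537}\right) = - \frac{14935}{35074} \approx -0.42581$)
$\frac{1}{l + q{\left(-493,B \right)}} = \frac{1}{- \frac{14935}{35074} + \frac{688}{3}} = \frac{1}{\frac{24086107}{105222}} = \frac{105222}{24086107}$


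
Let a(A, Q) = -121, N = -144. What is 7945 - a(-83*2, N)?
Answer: 8066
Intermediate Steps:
7945 - a(-83*2, N) = 7945 - 1*(-121) = 7945 + 121 = 8066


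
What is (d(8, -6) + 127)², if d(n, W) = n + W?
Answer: 16641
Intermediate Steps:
d(n, W) = W + n
(d(8, -6) + 127)² = ((-6 + 8) + 127)² = (2 + 127)² = 129² = 16641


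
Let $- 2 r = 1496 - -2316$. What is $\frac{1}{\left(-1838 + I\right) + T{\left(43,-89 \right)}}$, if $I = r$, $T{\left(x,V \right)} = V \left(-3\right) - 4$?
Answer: $- \frac{1}{3481} \approx -0.00028727$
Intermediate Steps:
$T{\left(x,V \right)} = -4 - 3 V$ ($T{\left(x,V \right)} = - 3 V - 4 = -4 - 3 V$)
$r = -1906$ ($r = - \frac{1496 - -2316}{2} = - \frac{1496 + 2316}{2} = \left(- \frac{1}{2}\right) 3812 = -1906$)
$I = -1906$
$\frac{1}{\left(-1838 + I\right) + T{\left(43,-89 \right)}} = \frac{1}{\left(-1838 - 1906\right) - -263} = \frac{1}{-3744 + \left(-4 + 267\right)} = \frac{1}{-3744 + 263} = \frac{1}{-3481} = - \frac{1}{3481}$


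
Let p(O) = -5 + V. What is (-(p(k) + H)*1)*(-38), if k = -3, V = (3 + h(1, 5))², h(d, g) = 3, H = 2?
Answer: 1254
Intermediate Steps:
V = 36 (V = (3 + 3)² = 6² = 36)
p(O) = 31 (p(O) = -5 + 36 = 31)
(-(p(k) + H)*1)*(-38) = (-(31 + 2)*1)*(-38) = (-1*33*1)*(-38) = -33*1*(-38) = -33*(-38) = 1254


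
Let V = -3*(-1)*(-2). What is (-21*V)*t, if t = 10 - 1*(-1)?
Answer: 1386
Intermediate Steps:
V = -6 (V = 3*(-2) = -6)
t = 11 (t = 10 + 1 = 11)
(-21*V)*t = -21*(-6)*11 = 126*11 = 1386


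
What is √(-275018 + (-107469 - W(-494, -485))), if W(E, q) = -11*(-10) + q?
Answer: 4*I*√23882 ≈ 618.15*I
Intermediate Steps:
W(E, q) = 110 + q
√(-275018 + (-107469 - W(-494, -485))) = √(-275018 + (-107469 - (110 - 485))) = √(-275018 + (-107469 - 1*(-375))) = √(-275018 + (-107469 + 375)) = √(-275018 - 107094) = √(-382112) = 4*I*√23882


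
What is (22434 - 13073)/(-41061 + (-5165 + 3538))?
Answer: -407/1856 ≈ -0.21929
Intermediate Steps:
(22434 - 13073)/(-41061 + (-5165 + 3538)) = 9361/(-41061 - 1627) = 9361/(-42688) = 9361*(-1/42688) = -407/1856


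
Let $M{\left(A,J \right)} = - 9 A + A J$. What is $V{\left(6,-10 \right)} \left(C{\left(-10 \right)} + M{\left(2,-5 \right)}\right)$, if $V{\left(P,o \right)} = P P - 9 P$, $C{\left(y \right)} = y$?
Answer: $684$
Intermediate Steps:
$V{\left(P,o \right)} = P^{2} - 9 P$
$V{\left(6,-10 \right)} \left(C{\left(-10 \right)} + M{\left(2,-5 \right)}\right) = 6 \left(-9 + 6\right) \left(-10 + 2 \left(-9 - 5\right)\right) = 6 \left(-3\right) \left(-10 + 2 \left(-14\right)\right) = - 18 \left(-10 - 28\right) = \left(-18\right) \left(-38\right) = 684$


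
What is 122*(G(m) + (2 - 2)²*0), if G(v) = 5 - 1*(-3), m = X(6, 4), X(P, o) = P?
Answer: 976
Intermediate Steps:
m = 6
G(v) = 8 (G(v) = 5 + 3 = 8)
122*(G(m) + (2 - 2)²*0) = 122*(8 + (2 - 2)²*0) = 122*(8 + 0²*0) = 122*(8 + 0*0) = 122*(8 + 0) = 122*8 = 976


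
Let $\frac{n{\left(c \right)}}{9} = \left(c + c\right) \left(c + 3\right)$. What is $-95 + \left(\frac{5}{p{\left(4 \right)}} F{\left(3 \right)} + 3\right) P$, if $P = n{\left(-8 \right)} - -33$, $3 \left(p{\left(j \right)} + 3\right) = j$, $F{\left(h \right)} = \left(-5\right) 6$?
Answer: $69934$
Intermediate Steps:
$F{\left(h \right)} = -30$
$n{\left(c \right)} = 18 c \left(3 + c\right)$ ($n{\left(c \right)} = 9 \left(c + c\right) \left(c + 3\right) = 9 \cdot 2 c \left(3 + c\right) = 18 c \left(3 + c\right)$)
$p{\left(j \right)} = -3 + \frac{j}{3}$
$P = 753$ ($P = 18 \left(-8\right) \left(3 - 8\right) - -33 = 18 \left(-8\right) \left(-5\right) + 33 = 720 + 33 = 753$)
$-95 + \left(\frac{5}{p{\left(4 \right)}} F{\left(3 \right)} + 3\right) P = -95 + \left(\frac{5}{-3 + \frac{1}{3} \cdot 4} \left(-30\right) + 3\right) 753 = -95 + \left(\frac{5}{-3 + \frac{4}{3}} \left(-30\right) + 3\right) 753 = -95 + \left(\frac{5}{- \frac{5}{3}} \left(-30\right) + 3\right) 753 = -95 + \left(5 \left(- \frac{3}{5}\right) \left(-30\right) + 3\right) 753 = -95 + \left(\left(-3\right) \left(-30\right) + 3\right) 753 = -95 + \left(90 + 3\right) 753 = -95 + 93 \cdot 753 = -95 + 70029 = 69934$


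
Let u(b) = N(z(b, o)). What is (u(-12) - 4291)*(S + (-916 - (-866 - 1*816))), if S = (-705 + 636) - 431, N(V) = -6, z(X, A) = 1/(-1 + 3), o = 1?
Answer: -1143002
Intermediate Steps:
z(X, A) = ½ (z(X, A) = 1/2 = ½)
u(b) = -6
S = -500 (S = -69 - 431 = -500)
(u(-12) - 4291)*(S + (-916 - (-866 - 1*816))) = (-6 - 4291)*(-500 + (-916 - (-866 - 1*816))) = -4297*(-500 + (-916 - (-866 - 816))) = -4297*(-500 + (-916 - 1*(-1682))) = -4297*(-500 + (-916 + 1682)) = -4297*(-500 + 766) = -4297*266 = -1143002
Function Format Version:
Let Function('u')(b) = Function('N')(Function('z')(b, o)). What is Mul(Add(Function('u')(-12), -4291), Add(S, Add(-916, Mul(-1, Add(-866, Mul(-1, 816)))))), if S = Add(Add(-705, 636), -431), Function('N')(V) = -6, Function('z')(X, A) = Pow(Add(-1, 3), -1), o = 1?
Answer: -1143002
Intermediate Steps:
Function('z')(X, A) = Rational(1, 2) (Function('z')(X, A) = Pow(2, -1) = Rational(1, 2))
Function('u')(b) = -6
S = -500 (S = Add(-69, -431) = -500)
Mul(Add(Function('u')(-12), -4291), Add(S, Add(-916, Mul(-1, Add(-866, Mul(-1, 816)))))) = Mul(Add(-6, -4291), Add(-500, Add(-916, Mul(-1, Add(-866, Mul(-1, 816)))))) = Mul(-4297, Add(-500, Add(-916, Mul(-1, Add(-866, -816))))) = Mul(-4297, Add(-500, Add(-916, Mul(-1, -1682)))) = Mul(-4297, Add(-500, Add(-916, 1682))) = Mul(-4297, Add(-500, 766)) = Mul(-4297, 266) = -1143002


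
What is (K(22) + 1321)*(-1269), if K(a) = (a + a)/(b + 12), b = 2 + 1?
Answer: -8400357/5 ≈ -1.6801e+6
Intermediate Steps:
b = 3
K(a) = 2*a/15 (K(a) = (a + a)/(3 + 12) = (2*a)/15 = (2*a)*(1/15) = 2*a/15)
(K(22) + 1321)*(-1269) = ((2/15)*22 + 1321)*(-1269) = (44/15 + 1321)*(-1269) = (19859/15)*(-1269) = -8400357/5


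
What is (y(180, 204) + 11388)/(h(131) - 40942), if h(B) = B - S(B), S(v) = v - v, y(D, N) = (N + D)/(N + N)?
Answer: -193612/693787 ≈ -0.27907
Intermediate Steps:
y(D, N) = (D + N)/(2*N) (y(D, N) = (D + N)/((2*N)) = (D + N)*(1/(2*N)) = (D + N)/(2*N))
S(v) = 0
h(B) = B (h(B) = B - 1*0 = B + 0 = B)
(y(180, 204) + 11388)/(h(131) - 40942) = ((1/2)*(180 + 204)/204 + 11388)/(131 - 40942) = ((1/2)*(1/204)*384 + 11388)/(-40811) = (16/17 + 11388)*(-1/40811) = (193612/17)*(-1/40811) = -193612/693787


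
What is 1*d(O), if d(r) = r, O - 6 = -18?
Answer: -12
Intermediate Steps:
O = -12 (O = 6 - 18 = -12)
1*d(O) = 1*(-12) = -12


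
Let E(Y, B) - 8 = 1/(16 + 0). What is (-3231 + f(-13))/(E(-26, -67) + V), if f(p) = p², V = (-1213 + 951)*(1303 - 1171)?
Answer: 48992/553215 ≈ 0.088559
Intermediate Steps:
V = -34584 (V = -262*132 = -34584)
E(Y, B) = 129/16 (E(Y, B) = 8 + 1/(16 + 0) = 8 + 1/16 = 129/16)
(-3231 + f(-13))/(E(-26, -67) + V) = (-3231 + (-13)²)/(129/16 - 34584) = (-3231 + 169)/(-553215/16) = -3062*(-16/553215) = 48992/553215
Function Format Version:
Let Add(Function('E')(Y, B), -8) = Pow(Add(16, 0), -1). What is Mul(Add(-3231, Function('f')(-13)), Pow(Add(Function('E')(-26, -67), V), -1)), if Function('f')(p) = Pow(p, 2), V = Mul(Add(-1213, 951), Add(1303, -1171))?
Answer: Rational(48992, 553215) ≈ 0.088559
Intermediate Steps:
V = -34584 (V = Mul(-262, 132) = -34584)
Function('E')(Y, B) = Rational(129, 16) (Function('E')(Y, B) = Add(8, Pow(Add(16, 0), -1)) = Add(8, Pow(16, -1)) = Add(8, Rational(1, 16)) = Rational(129, 16))
Mul(Add(-3231, Function('f')(-13)), Pow(Add(Function('E')(-26, -67), V), -1)) = Mul(Add(-3231, Pow(-13, 2)), Pow(Add(Rational(129, 16), -34584), -1)) = Mul(Add(-3231, 169), Pow(Rational(-553215, 16), -1)) = Mul(-3062, Rational(-16, 553215)) = Rational(48992, 553215)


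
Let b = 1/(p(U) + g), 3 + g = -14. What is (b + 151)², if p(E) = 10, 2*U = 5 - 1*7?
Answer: 1115136/49 ≈ 22758.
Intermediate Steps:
U = -1 (U = (5 - 1*7)/2 = (5 - 7)/2 = (½)*(-2) = -1)
g = -17 (g = -3 - 14 = -17)
b = -⅐ (b = 1/(10 - 17) = 1/(-7) = -⅐ ≈ -0.14286)
(b + 151)² = (-⅐ + 151)² = (1056/7)² = 1115136/49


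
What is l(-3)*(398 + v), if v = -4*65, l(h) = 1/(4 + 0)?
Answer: 69/2 ≈ 34.500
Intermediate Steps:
l(h) = 1/4
v = -260
l(-3)*(398 + v) = (398 - 260)/4 = (1/4)*138 = 69/2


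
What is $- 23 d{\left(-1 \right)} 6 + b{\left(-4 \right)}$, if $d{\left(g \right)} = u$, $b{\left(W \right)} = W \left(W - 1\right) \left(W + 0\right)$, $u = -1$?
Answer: $58$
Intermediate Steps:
$b{\left(W \right)} = W^{2} \left(-1 + W\right)$ ($b{\left(W \right)} = W \left(-1 + W\right) W = W^{2} \left(-1 + W\right)$)
$d{\left(g \right)} = -1$
$- 23 d{\left(-1 \right)} 6 + b{\left(-4 \right)} = - 23 \left(\left(-1\right) 6\right) + \left(-4\right)^{2} \left(-1 - 4\right) = \left(-23\right) \left(-6\right) + 16 \left(-5\right) = 138 - 80 = 58$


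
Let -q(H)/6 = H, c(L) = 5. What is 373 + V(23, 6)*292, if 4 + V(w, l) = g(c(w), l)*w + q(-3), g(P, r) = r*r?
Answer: 246237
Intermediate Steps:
g(P, r) = r²
q(H) = -6*H
V(w, l) = 14 + w*l² (V(w, l) = -4 + (l²*w - 6*(-3)) = -4 + (w*l² + 18) = -4 + (18 + w*l²) = 14 + w*l²)
373 + V(23, 6)*292 = 373 + (14 + 23*6²)*292 = 373 + (14 + 23*36)*292 = 373 + (14 + 828)*292 = 373 + 842*292 = 373 + 245864 = 246237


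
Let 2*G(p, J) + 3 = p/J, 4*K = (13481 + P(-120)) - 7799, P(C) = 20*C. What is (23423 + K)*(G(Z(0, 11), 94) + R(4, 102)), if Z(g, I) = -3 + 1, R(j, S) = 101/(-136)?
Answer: -698358261/12784 ≈ -54628.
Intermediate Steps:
R(j, S) = -101/136 (R(j, S) = 101*(-1/136) = -101/136)
K = 1641/2 (K = ((13481 + 20*(-120)) - 7799)/4 = ((13481 - 2400) - 7799)/4 = (11081 - 7799)/4 = (¼)*3282 = 1641/2 ≈ 820.50)
Z(g, I) = -2
G(p, J) = -3/2 + p/(2*J) (G(p, J) = -3/2 + (p/J)/2 = -3/2 + p/(2*J))
(23423 + K)*(G(Z(0, 11), 94) + R(4, 102)) = (23423 + 1641/2)*((½)*(-2 - 3*94)/94 - 101/136) = 48487*((½)*(1/94)*(-2 - 282) - 101/136)/2 = 48487*((½)*(1/94)*(-284) - 101/136)/2 = 48487*(-71/47 - 101/136)/2 = (48487/2)*(-14403/6392) = -698358261/12784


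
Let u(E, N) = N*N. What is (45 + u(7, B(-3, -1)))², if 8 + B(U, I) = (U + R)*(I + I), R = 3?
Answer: 11881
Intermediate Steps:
B(U, I) = -8 + 2*I*(3 + U) (B(U, I) = -8 + (U + 3)*(I + I) = -8 + (3 + U)*(2*I) = -8 + 2*I*(3 + U))
u(E, N) = N²
(45 + u(7, B(-3, -1)))² = (45 + (-8 + 6*(-1) + 2*(-1)*(-3))²)² = (45 + (-8 - 6 + 6)²)² = (45 + (-8)²)² = (45 + 64)² = 109² = 11881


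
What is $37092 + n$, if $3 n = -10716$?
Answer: $33520$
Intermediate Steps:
$n = -3572$ ($n = \frac{1}{3} \left(-10716\right) = -3572$)
$37092 + n = 37092 - 3572 = 33520$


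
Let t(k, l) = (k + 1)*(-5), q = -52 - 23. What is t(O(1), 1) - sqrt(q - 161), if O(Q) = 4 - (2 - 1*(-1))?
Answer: -10 - 2*I*sqrt(59) ≈ -10.0 - 15.362*I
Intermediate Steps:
O(Q) = 1 (O(Q) = 4 - (2 + 1) = 4 - 1*3 = 4 - 3 = 1)
q = -75
t(k, l) = -5 - 5*k (t(k, l) = (1 + k)*(-5) = -5 - 5*k)
t(O(1), 1) - sqrt(q - 161) = (-5 - 5*1) - sqrt(-75 - 161) = (-5 - 5) - sqrt(-236) = -10 - 2*I*sqrt(59)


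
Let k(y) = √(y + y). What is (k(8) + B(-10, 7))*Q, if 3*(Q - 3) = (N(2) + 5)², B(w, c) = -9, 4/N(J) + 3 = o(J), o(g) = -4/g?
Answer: -222/5 ≈ -44.400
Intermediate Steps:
N(J) = 4/(-3 - 4/J)
k(y) = √2*√y (k(y) = √(2*y) = √2*√y)
Q = 222/25 (Q = 3 + (-4*2/(4 + 3*2) + 5)²/3 = 3 + (-4*2/(4 + 6) + 5)²/3 = 3 + (-4*2/10 + 5)²/3 = 3 + (-4*2*⅒ + 5)²/3 = 3 + (-⅘ + 5)²/3 = 3 + (21/5)²/3 = 3 + (⅓)*(441/25) = 3 + 147/25 = 222/25 ≈ 8.8800)
(k(8) + B(-10, 7))*Q = (√2*√8 - 9)*(222/25) = (√2*(2*√2) - 9)*(222/25) = (4 - 9)*(222/25) = -5*222/25 = -222/5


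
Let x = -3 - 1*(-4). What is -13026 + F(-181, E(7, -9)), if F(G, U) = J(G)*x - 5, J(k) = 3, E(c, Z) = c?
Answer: -13028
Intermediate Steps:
x = 1 (x = -3 + 4 = 1)
F(G, U) = -2 (F(G, U) = 3*1 - 5 = 3 - 5 = -2)
-13026 + F(-181, E(7, -9)) = -13026 - 2 = -13028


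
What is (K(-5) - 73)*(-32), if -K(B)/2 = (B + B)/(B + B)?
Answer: 2400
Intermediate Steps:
K(B) = -2 (K(B) = -2*(B + B)/(B + B) = -2*2*B/(2*B) = -2*2*B*1/(2*B) = -2*1 = -2)
(K(-5) - 73)*(-32) = (-2 - 73)*(-32) = -75*(-32) = 2400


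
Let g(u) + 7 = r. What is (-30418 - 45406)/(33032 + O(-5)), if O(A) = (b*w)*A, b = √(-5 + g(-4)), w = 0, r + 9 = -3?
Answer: -9478/4129 ≈ -2.2955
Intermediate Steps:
r = -12 (r = -9 - 3 = -12)
g(u) = -19 (g(u) = -7 - 12 = -19)
b = 2*I*√6 (b = √(-5 - 19) = √(-24) = 2*I*√6 ≈ 4.899*I)
O(A) = 0 (O(A) = ((2*I*√6)*0)*A = 0*A = 0)
(-30418 - 45406)/(33032 + O(-5)) = (-30418 - 45406)/(33032 + 0) = -75824/33032 = -75824*1/33032 = -9478/4129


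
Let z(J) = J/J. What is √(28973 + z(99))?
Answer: √28974 ≈ 170.22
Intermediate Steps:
z(J) = 1
√(28973 + z(99)) = √(28973 + 1) = √28974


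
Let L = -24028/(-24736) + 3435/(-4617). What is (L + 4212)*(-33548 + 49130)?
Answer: 104109858924785/1586196 ≈ 6.5635e+7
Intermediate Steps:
L = 2164093/9517176 (L = -24028*(-1/24736) + 3435*(-1/4617) = 6007/6184 - 1145/1539 = 2164093/9517176 ≈ 0.22739)
(L + 4212)*(-33548 + 49130) = (2164093/9517176 + 4212)*(-33548 + 49130) = (40088509405/9517176)*15582 = 104109858924785/1586196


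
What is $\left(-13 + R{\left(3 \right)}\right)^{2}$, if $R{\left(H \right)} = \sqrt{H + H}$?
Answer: $\left(13 - \sqrt{6}\right)^{2} \approx 111.31$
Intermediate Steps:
$R{\left(H \right)} = \sqrt{2} \sqrt{H}$ ($R{\left(H \right)} = \sqrt{2 H} = \sqrt{2} \sqrt{H}$)
$\left(-13 + R{\left(3 \right)}\right)^{2} = \left(-13 + \sqrt{2} \sqrt{3}\right)^{2} = \left(-13 + \sqrt{6}\right)^{2}$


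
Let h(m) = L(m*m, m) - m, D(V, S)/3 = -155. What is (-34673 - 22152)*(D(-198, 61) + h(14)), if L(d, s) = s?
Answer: 26423625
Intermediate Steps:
D(V, S) = -465 (D(V, S) = 3*(-155) = -465)
h(m) = 0 (h(m) = m - m = 0)
(-34673 - 22152)*(D(-198, 61) + h(14)) = (-34673 - 22152)*(-465 + 0) = -56825*(-465) = 26423625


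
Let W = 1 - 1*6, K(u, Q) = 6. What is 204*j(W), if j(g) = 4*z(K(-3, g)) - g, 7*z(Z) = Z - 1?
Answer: 11220/7 ≈ 1602.9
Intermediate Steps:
z(Z) = -1/7 + Z/7 (z(Z) = (Z - 1)/7 = (-1 + Z)/7 = -1/7 + Z/7)
W = -5 (W = 1 - 6 = -5)
j(g) = 20/7 - g (j(g) = 4*(-1/7 + (1/7)*6) - g = 4*(-1/7 + 6/7) - g = 4*(5/7) - g = 20/7 - g)
204*j(W) = 204*(20/7 - 1*(-5)) = 204*(20/7 + 5) = 204*(55/7) = 11220/7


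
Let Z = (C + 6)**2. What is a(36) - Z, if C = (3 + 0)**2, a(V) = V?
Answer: -189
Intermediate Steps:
C = 9 (C = 3**2 = 9)
Z = 225 (Z = (9 + 6)**2 = 15**2 = 225)
a(36) - Z = 36 - 1*225 = 36 - 225 = -189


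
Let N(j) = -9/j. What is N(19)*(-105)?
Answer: 945/19 ≈ 49.737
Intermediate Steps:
N(19)*(-105) = -9/19*(-105) = 945/19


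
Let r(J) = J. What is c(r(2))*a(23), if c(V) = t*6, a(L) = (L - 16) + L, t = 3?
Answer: 540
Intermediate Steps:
a(L) = -16 + 2*L (a(L) = (-16 + L) + L = -16 + 2*L)
c(V) = 18 (c(V) = 3*6 = 18)
c(r(2))*a(23) = 18*(-16 + 2*23) = 18*(-16 + 46) = 18*30 = 540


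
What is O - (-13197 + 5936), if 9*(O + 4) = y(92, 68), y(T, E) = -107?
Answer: 65206/9 ≈ 7245.1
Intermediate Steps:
O = -143/9 (O = -4 + (⅑)*(-107) = -4 - 107/9 = -143/9 ≈ -15.889)
O - (-13197 + 5936) = -143/9 - (-13197 + 5936) = -143/9 - 1*(-7261) = -143/9 + 7261 = 65206/9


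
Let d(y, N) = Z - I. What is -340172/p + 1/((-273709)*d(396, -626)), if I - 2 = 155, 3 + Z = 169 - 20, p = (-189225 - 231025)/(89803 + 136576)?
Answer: 115927499383126731/632644139875 ≈ 1.8324e+5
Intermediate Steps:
p = -420250/226379 ≈ -1.8564
Z = 146 (Z = -3 + (169 - 20) = -3 + 149 = 146)
I = 157 (I = 2 + 155 = 157)
d(y, N) = -11 (d(y, N) = 146 - 1*157 = 146 - 157 = -11)
-340172/p + 1/((-273709)*d(396, -626)) = -340172/(-420250/226379) + 1/(-273709*(-11)) = -340172*(-226379/420250) - 1/273709*(-1/11) = 38503898594/210125 + 1/3010799 = 115927499383126731/632644139875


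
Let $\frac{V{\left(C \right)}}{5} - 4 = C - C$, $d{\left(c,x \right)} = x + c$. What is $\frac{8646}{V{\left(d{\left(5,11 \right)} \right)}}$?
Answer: $\frac{4323}{10} \approx 432.3$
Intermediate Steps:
$d{\left(c,x \right)} = c + x$
$V{\left(C \right)} = 20$ ($V{\left(C \right)} = 20 + 5 \left(C - C\right) = 20 + 5 \cdot 0 = 20 + 0 = 20$)
$\frac{8646}{V{\left(d{\left(5,11 \right)} \right)}} = \frac{8646}{20} = 8646 \cdot \frac{1}{20} = \frac{4323}{10}$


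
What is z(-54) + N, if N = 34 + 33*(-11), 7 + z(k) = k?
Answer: -390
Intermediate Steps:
z(k) = -7 + k
N = -329 (N = 34 - 363 = -329)
z(-54) + N = (-7 - 54) - 329 = -61 - 329 = -390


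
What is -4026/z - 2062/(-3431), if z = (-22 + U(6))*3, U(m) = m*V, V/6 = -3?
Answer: 2436231/223015 ≈ 10.924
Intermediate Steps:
V = -18 (V = 6*(-3) = -18)
U(m) = -18*m (U(m) = m*(-18) = -18*m)
z = -390 (z = (-22 - 18*6)*3 = (-22 - 108)*3 = -130*3 = -390)
-4026/z - 2062/(-3431) = -4026/(-390) - 2062/(-3431) = -4026*(-1/390) - 2062*(-1/3431) = 671/65 + 2062/3431 = 2436231/223015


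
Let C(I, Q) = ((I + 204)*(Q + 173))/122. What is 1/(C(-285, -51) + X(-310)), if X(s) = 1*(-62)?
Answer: -1/143 ≈ -0.0069930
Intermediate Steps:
C(I, Q) = (173 + Q)*(204 + I)/122 (C(I, Q) = ((204 + I)*(173 + Q))*(1/122) = ((173 + Q)*(204 + I))*(1/122) = (173 + Q)*(204 + I)/122)
X(s) = -62
1/(C(-285, -51) + X(-310)) = 1/((17646/61 + (102/61)*(-51) + (173/122)*(-285) + (1/122)*(-285)*(-51)) - 62) = 1/((17646/61 - 5202/61 - 49305/122 + 14535/122) - 62) = 1/(-81 - 62) = 1/(-143) = -1/143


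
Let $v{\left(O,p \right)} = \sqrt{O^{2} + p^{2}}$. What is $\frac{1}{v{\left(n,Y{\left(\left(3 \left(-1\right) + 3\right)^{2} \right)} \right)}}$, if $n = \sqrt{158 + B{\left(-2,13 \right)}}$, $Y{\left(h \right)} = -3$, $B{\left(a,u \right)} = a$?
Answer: $\frac{\sqrt{165}}{165} \approx 0.07785$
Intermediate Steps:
$n = 2 \sqrt{39}$ ($n = \sqrt{158 - 2} = \sqrt{156} = 2 \sqrt{39} \approx 12.49$)
$\frac{1}{v{\left(n,Y{\left(\left(3 \left(-1\right) + 3\right)^{2} \right)} \right)}} = \frac{1}{\sqrt{\left(2 \sqrt{39}\right)^{2} + \left(-3\right)^{2}}} = \frac{1}{\sqrt{156 + 9}} = \frac{1}{\sqrt{165}} = \frac{\sqrt{165}}{165}$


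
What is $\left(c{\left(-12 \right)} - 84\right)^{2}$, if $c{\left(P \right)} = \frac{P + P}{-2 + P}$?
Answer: $\frac{331776}{49} \approx 6770.9$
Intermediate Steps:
$c{\left(P \right)} = \frac{2 P}{-2 + P}$
$\left(c{\left(-12 \right)} - 84\right)^{2} = \left(2 \left(-12\right) \frac{1}{-2 - 12} - 84\right)^{2} = \left(2 \left(-12\right) \frac{1}{-14} - 84\right)^{2} = \left(2 \left(-12\right) \left(- \frac{1}{14}\right) - 84\right)^{2} = \left(\frac{12}{7} - 84\right)^{2} = \left(- \frac{576}{7}\right)^{2} = \frac{331776}{49}$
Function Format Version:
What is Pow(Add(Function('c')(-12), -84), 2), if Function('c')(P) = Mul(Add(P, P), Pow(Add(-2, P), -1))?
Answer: Rational(331776, 49) ≈ 6770.9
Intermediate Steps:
Function('c')(P) = Mul(2, P, Pow(Add(-2, P), -1)) (Function('c')(P) = Mul(Mul(2, P), Pow(Add(-2, P), -1)) = Mul(2, P, Pow(Add(-2, P), -1)))
Pow(Add(Function('c')(-12), -84), 2) = Pow(Add(Mul(2, -12, Pow(Add(-2, -12), -1)), -84), 2) = Pow(Add(Mul(2, -12, Pow(-14, -1)), -84), 2) = Pow(Add(Mul(2, -12, Rational(-1, 14)), -84), 2) = Pow(Add(Rational(12, 7), -84), 2) = Pow(Rational(-576, 7), 2) = Rational(331776, 49)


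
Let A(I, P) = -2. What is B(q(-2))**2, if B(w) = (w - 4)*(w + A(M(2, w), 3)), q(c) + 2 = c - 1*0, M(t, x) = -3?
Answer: 2304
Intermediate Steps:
q(c) = -2 + c (q(c) = -2 + (c - 1*0) = -2 + (c + 0) = -2 + c)
B(w) = (-4 + w)*(-2 + w) (B(w) = (w - 4)*(w - 2) = (-4 + w)*(-2 + w))
B(q(-2))**2 = (8 + (-2 - 2)**2 - 6*(-2 - 2))**2 = (8 + (-4)**2 - 6*(-4))**2 = (8 + 16 + 24)**2 = 48**2 = 2304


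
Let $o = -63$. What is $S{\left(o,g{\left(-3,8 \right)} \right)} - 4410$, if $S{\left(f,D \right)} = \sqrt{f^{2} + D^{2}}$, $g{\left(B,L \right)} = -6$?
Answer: $-4410 + 3 \sqrt{445} \approx -4346.7$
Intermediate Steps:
$S{\left(f,D \right)} = \sqrt{D^{2} + f^{2}}$
$S{\left(o,g{\left(-3,8 \right)} \right)} - 4410 = \sqrt{\left(-6\right)^{2} + \left(-63\right)^{2}} - 4410 = \sqrt{36 + 3969} - 4410 = \sqrt{4005} - 4410 = 3 \sqrt{445} - 4410 = -4410 + 3 \sqrt{445}$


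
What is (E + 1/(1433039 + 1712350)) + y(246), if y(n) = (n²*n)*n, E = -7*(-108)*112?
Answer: 11519266691950993/3145389 ≈ 3.6623e+9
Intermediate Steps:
E = 84672 (E = 756*112 = 84672)
y(n) = n⁴ (y(n) = n³*n = n⁴)
(E + 1/(1433039 + 1712350)) + y(246) = (84672 + 1/(1433039 + 1712350)) + 246⁴ = (84672 + 1/3145389) + 3662186256 = 266326377409/3145389 + 3662186256 = 11519266691950993/3145389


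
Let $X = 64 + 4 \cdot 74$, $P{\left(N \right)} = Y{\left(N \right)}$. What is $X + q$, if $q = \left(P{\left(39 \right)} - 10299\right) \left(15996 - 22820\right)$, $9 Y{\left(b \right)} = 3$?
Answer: $\frac{210835384}{3} \approx 7.0278 \cdot 10^{7}$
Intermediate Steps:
$Y{\left(b \right)} = \frac{1}{3}$ ($Y{\left(b \right)} = \frac{1}{9} \cdot 3 = \frac{1}{3}$)
$P{\left(N \right)} = \frac{1}{3}$
$X = 360$ ($X = 64 + 296 = 360$)
$q = \frac{210834304}{3}$ ($q = \left(\frac{1}{3} - 10299\right) \left(15996 - 22820\right) = \left(- \frac{30896}{3}\right) \left(-6824\right) = \frac{210834304}{3} \approx 7.0278 \cdot 10^{7}$)
$X + q = 360 + \frac{210834304}{3} = \frac{210835384}{3}$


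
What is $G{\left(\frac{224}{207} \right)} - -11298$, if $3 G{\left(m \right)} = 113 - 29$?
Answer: $11326$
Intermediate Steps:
$G{\left(m \right)} = 28$ ($G{\left(m \right)} = \frac{113 - 29}{3} = \frac{1}{3} \cdot 84 = 28$)
$G{\left(\frac{224}{207} \right)} - -11298 = 28 - -11298 = 28 + 11298 = 11326$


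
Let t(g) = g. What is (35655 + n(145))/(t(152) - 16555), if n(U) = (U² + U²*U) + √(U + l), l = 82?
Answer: -3105305/16403 - √227/16403 ≈ -189.31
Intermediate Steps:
n(U) = U² + U³ + √(82 + U) (n(U) = (U² + U²*U) + √(U + 82) = (U² + U³) + √(82 + U) = U² + U³ + √(82 + U))
(35655 + n(145))/(t(152) - 16555) = (35655 + (145² + 145³ + √(82 + 145)))/(152 - 16555) = (35655 + (21025 + 3048625 + √227))/(-16403) = (35655 + (3069650 + √227))*(-1/16403) = (3105305 + √227)*(-1/16403) = -3105305/16403 - √227/16403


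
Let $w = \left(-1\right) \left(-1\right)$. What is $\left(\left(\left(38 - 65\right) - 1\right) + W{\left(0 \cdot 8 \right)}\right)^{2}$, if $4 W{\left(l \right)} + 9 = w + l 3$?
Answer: $900$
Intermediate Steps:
$w = 1$
$W{\left(l \right)} = -2 + \frac{3 l}{4}$ ($W{\left(l \right)} = - \frac{9}{4} + \frac{1 + l 3}{4} = - \frac{9}{4} + \frac{1 + 3 l}{4} = - \frac{9}{4} + \left(\frac{1}{4} + \frac{3 l}{4}\right) = -2 + \frac{3 l}{4}$)
$\left(\left(\left(38 - 65\right) - 1\right) + W{\left(0 \cdot 8 \right)}\right)^{2} = \left(\left(\left(38 - 65\right) - 1\right) - \left(2 - \frac{3 \cdot 0 \cdot 8}{4}\right)\right)^{2} = \left(\left(-27 - 1\right) + \left(-2 + \frac{3}{4} \cdot 0\right)\right)^{2} = \left(-28 + \left(-2 + 0\right)\right)^{2} = \left(-28 - 2\right)^{2} = \left(-30\right)^{2} = 900$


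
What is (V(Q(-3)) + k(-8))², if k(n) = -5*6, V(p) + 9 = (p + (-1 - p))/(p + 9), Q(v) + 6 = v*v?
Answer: 219961/144 ≈ 1527.5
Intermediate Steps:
Q(v) = -6 + v² (Q(v) = -6 + v*v = -6 + v²)
V(p) = -9 - 1/(9 + p) (V(p) = -9 + (p + (-1 - p))/(p + 9) = -9 - 1/(9 + p))
k(n) = -30
(V(Q(-3)) + k(-8))² = ((-82 - 9*(-6 + (-3)²))/(9 + (-6 + (-3)²)) - 30)² = ((-82 - 9*(-6 + 9))/(9 + (-6 + 9)) - 30)² = ((-82 - 9*3)/(9 + 3) - 30)² = ((-82 - 27)/12 - 30)² = ((1/12)*(-109) - 30)² = (-109/12 - 30)² = (-469/12)² = 219961/144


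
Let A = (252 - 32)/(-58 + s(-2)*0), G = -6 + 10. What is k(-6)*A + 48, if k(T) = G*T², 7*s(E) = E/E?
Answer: -14448/29 ≈ -498.21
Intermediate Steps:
s(E) = ⅐ (s(E) = (E/E)/7 = (⅐)*1 = ⅐)
G = 4
k(T) = 4*T²
A = -110/29 (A = (252 - 32)/(-58 + (⅐)*0) = 220/(-58 + 0) = 220/(-58) = 220*(-1/58) = -110/29 ≈ -3.7931)
k(-6)*A + 48 = (4*(-6)²)*(-110/29) + 48 = (4*36)*(-110/29) + 48 = 144*(-110/29) + 48 = -15840/29 + 48 = -14448/29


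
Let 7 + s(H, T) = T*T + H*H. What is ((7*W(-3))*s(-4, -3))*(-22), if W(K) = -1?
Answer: 2772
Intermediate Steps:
s(H, T) = -7 + H² + T² (s(H, T) = -7 + (T*T + H*H) = -7 + (T² + H²) = -7 + (H² + T²) = -7 + H² + T²)
((7*W(-3))*s(-4, -3))*(-22) = ((7*(-1))*(-7 + (-4)² + (-3)²))*(-22) = -7*(-7 + 16 + 9)*(-22) = -7*18*(-22) = -126*(-22) = 2772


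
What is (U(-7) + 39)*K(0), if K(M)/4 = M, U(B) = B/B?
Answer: 0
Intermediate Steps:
U(B) = 1
K(M) = 4*M
(U(-7) + 39)*K(0) = (1 + 39)*(4*0) = 40*0 = 0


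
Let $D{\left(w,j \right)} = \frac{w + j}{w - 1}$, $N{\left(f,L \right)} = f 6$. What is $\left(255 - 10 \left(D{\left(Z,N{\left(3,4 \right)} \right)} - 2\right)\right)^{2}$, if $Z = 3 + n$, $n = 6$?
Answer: $\frac{931225}{16} \approx 58202.0$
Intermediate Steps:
$Z = 9$ ($Z = 3 + 6 = 9$)
$N{\left(f,L \right)} = 6 f$
$D{\left(w,j \right)} = \frac{j + w}{-1 + w}$
$\left(255 - 10 \left(D{\left(Z,N{\left(3,4 \right)} \right)} - 2\right)\right)^{2} = \left(255 - 10 \left(\frac{6 \cdot 3 + 9}{-1 + 9} - 2\right)\right)^{2} = \left(255 - 10 \left(\frac{18 + 9}{8} - 2\right)\right)^{2} = \left(255 - 10 \left(\frac{1}{8} \cdot 27 - 2\right)\right)^{2} = \left(255 - 10 \left(\frac{27}{8} - 2\right)\right)^{2} = \left(255 - \frac{55}{4}\right)^{2} = \left(\frac{965}{4}\right)^{2} = \frac{931225}{16}$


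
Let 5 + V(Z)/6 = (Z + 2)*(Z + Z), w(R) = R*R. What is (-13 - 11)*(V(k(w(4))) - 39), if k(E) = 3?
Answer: -2664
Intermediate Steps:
w(R) = R²
V(Z) = -30 + 12*Z*(2 + Z) (V(Z) = -30 + 6*((Z + 2)*(Z + Z)) = -30 + 6*((2 + Z)*(2*Z)) = -30 + 6*(2*Z*(2 + Z)) = -30 + 12*Z*(2 + Z))
(-13 - 11)*(V(k(w(4))) - 39) = (-13 - 11)*((-30 + 12*3² + 24*3) - 39) = -24*((-30 + 12*9 + 72) - 39) = -24*((-30 + 108 + 72) - 39) = -24*(150 - 39) = -24*111 = -2664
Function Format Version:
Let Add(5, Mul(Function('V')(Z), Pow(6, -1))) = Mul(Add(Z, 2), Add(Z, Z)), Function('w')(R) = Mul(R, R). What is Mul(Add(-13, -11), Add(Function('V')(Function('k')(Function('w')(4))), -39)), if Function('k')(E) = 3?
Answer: -2664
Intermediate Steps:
Function('w')(R) = Pow(R, 2)
Function('V')(Z) = Add(-30, Mul(12, Z, Add(2, Z))) (Function('V')(Z) = Add(-30, Mul(6, Mul(Add(Z, 2), Add(Z, Z)))) = Add(-30, Mul(6, Mul(Add(2, Z), Mul(2, Z)))) = Add(-30, Mul(6, Mul(2, Z, Add(2, Z)))) = Add(-30, Mul(12, Z, Add(2, Z))))
Mul(Add(-13, -11), Add(Function('V')(Function('k')(Function('w')(4))), -39)) = Mul(Add(-13, -11), Add(Add(-30, Mul(12, Pow(3, 2)), Mul(24, 3)), -39)) = Mul(-24, Add(Add(-30, Mul(12, 9), 72), -39)) = Mul(-24, Add(Add(-30, 108, 72), -39)) = Mul(-24, Add(150, -39)) = Mul(-24, 111) = -2664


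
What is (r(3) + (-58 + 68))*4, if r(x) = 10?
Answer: 80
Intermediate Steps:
(r(3) + (-58 + 68))*4 = (10 + (-58 + 68))*4 = (10 + 10)*4 = 20*4 = 80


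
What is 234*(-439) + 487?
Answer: -102239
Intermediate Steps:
234*(-439) + 487 = -102726 + 487 = -102239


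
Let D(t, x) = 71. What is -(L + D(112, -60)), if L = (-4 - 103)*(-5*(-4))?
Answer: 2069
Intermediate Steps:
L = -2140 (L = -107*20 = -2140)
-(L + D(112, -60)) = -(-2140 + 71) = -1*(-2069) = 2069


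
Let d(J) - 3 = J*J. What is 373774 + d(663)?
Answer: 813346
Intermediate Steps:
d(J) = 3 + J² (d(J) = 3 + J*J = 3 + J²)
373774 + d(663) = 373774 + (3 + 663²) = 373774 + (3 + 439569) = 373774 + 439572 = 813346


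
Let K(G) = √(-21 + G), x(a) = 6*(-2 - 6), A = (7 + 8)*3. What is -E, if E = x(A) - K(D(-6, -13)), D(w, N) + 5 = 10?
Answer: 48 + 4*I ≈ 48.0 + 4.0*I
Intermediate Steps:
D(w, N) = 5 (D(w, N) = -5 + 10 = 5)
A = 45 (A = 15*3 = 45)
x(a) = -48 (x(a) = 6*(-8) = -48)
E = -48 - 4*I (E = -48 - √(-21 + 5) = -48 - √(-16) = -48 - 4*I ≈ -48.0 - 4.0*I)
-E = -(-48 - 4*I) = 48 + 4*I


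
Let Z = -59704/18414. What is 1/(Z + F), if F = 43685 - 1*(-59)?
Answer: 9207/402721156 ≈ 2.2862e-5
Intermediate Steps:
Z = -29852/9207 (Z = -59704*1/18414 = -29852/9207 ≈ -3.2423)
F = 43744 (F = 43685 + 59 = 43744)
1/(Z + F) = 1/(-29852/9207 + 43744) = 1/(402721156/9207) = 9207/402721156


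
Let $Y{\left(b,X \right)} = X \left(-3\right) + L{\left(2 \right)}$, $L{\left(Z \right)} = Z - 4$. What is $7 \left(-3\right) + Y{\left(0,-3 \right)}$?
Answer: $-14$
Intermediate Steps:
$L{\left(Z \right)} = -4 + Z$
$Y{\left(b,X \right)} = -2 - 3 X$ ($Y{\left(b,X \right)} = X \left(-3\right) + \left(-4 + 2\right) = - 3 X - 2 = -2 - 3 X$)
$7 \left(-3\right) + Y{\left(0,-3 \right)} = 7 \left(-3\right) - -7 = -21 + \left(-2 + 9\right) = -21 + 7 = -14$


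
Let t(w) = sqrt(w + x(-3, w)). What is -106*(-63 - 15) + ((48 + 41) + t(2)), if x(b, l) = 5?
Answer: 8357 + sqrt(7) ≈ 8359.6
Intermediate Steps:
t(w) = sqrt(5 + w) (t(w) = sqrt(w + 5) = sqrt(5 + w))
-106*(-63 - 15) + ((48 + 41) + t(2)) = -106*(-63 - 15) + ((48 + 41) + sqrt(5 + 2)) = -106*(-78) + (89 + sqrt(7)) = 8268 + (89 + sqrt(7)) = 8357 + sqrt(7)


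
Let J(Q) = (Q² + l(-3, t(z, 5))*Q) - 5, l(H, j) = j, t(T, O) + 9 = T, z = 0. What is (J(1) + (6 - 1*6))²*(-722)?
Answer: -122018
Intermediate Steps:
t(T, O) = -9 + T
J(Q) = -5 + Q² - 9*Q (J(Q) = (Q² + (-9 + 0)*Q) - 5 = (Q² - 9*Q) - 5 = -5 + Q² - 9*Q)
(J(1) + (6 - 1*6))²*(-722) = ((-5 + 1² - 9*1) + (6 - 1*6))²*(-722) = ((-5 + 1 - 9) + (6 - 6))²*(-722) = (-13 + 0)²*(-722) = (-13)²*(-722) = 169*(-722) = -122018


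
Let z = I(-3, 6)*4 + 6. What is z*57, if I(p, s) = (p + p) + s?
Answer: 342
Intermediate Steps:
I(p, s) = s + 2*p (I(p, s) = 2*p + s = s + 2*p)
z = 6 (z = (6 + 2*(-3))*4 + 6 = (6 - 6)*4 + 6 = 0*4 + 6 = 0 + 6 = 6)
z*57 = 6*57 = 342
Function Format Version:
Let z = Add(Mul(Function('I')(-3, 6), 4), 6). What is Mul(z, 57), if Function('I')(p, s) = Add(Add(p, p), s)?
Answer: 342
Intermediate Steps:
Function('I')(p, s) = Add(s, Mul(2, p)) (Function('I')(p, s) = Add(Mul(2, p), s) = Add(s, Mul(2, p)))
z = 6 (z = Add(Mul(Add(6, Mul(2, -3)), 4), 6) = Add(Mul(Add(6, -6), 4), 6) = Add(Mul(0, 4), 6) = Add(0, 6) = 6)
Mul(z, 57) = Mul(6, 57) = 342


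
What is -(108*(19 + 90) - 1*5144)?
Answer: -6628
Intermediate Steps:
-(108*(19 + 90) - 1*5144) = -(108*109 - 5144) = -(11772 - 5144) = -1*6628 = -6628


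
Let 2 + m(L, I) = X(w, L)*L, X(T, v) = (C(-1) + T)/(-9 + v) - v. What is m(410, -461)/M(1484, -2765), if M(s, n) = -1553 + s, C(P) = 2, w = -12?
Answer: 67413002/27669 ≈ 2436.4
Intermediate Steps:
X(T, v) = -v + (2 + T)/(-9 + v) (X(T, v) = (2 + T)/(-9 + v) - v = -v + (2 + T)/(-9 + v))
m(L, I) = -2 + L*(-10 - L² + 9*L)/(-9 + L) (m(L, I) = -2 + ((2 - 12 - L² + 9*L)/(-9 + L))*L = -2 + ((-10 - L² + 9*L)/(-9 + L))*L = -2 + L*(-10 - L² + 9*L)/(-9 + L))
m(410, -461)/M(1484, -2765) = ((18 - 1*410³ - 12*410 + 9*410²)/(-9 + 410))/(-1553 + 1484) = ((18 - 1*68921000 - 4920 + 9*168100)/401)/(-69) = ((18 - 68921000 - 4920 + 1512900)/401)*(-1/69) = ((1/401)*(-67413002))*(-1/69) = -67413002/401*(-1/69) = 67413002/27669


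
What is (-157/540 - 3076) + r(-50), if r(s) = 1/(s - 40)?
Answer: -1661203/540 ≈ -3076.3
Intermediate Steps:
r(s) = 1/(-40 + s)
(-157/540 - 3076) + r(-50) = (-157/540 - 3076) + 1/(-40 - 50) = (-157*1/540 - 3076) + 1/(-90) = (-157/540 - 3076) - 1/90 = -1661197/540 - 1/90 = -1661203/540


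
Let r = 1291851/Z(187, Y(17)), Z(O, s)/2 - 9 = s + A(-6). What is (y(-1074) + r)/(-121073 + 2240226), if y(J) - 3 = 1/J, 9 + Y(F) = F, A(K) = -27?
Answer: -693691777/22759703220 ≈ -0.030479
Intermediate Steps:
Y(F) = -9 + F
y(J) = 3 + 1/J
Z(O, s) = -36 + 2*s (Z(O, s) = 18 + 2*(s - 27) = 18 + 2*(-27 + s) = 18 + (-54 + 2*s) = -36 + 2*s)
r = -1291851/20 (r = 1291851/(-36 + 2*(-9 + 17)) = 1291851/(-36 + 2*8) = 1291851/(-36 + 16) = 1291851/(-20) = 1291851*(-1/20) = -1291851/20 ≈ -64593.)
(y(-1074) + r)/(-121073 + 2240226) = ((3 + 1/(-1074)) - 1291851/20)/(-121073 + 2240226) = ((3 - 1/1074) - 1291851/20)/2119153 = (3221/1074 - 1291851/20)*(1/2119153) = -693691777/10740*1/2119153 = -693691777/22759703220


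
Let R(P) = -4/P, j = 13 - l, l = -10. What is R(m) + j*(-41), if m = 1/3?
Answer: -955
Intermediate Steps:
m = ⅓ ≈ 0.33333
j = 23 (j = 13 - 1*(-10) = 13 + 10 = 23)
R(m) + j*(-41) = -4/⅓ + 23*(-41) = -4*3 - 943 = -12 - 943 = -955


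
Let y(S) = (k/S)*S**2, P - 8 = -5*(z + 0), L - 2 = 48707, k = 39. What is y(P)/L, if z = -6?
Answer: 1482/48709 ≈ 0.030426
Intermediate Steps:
L = 48709 (L = 2 + 48707 = 48709)
P = 38 (P = 8 - 5*(-6 + 0) = 8 - 5*(-6) = 8 + 30 = 38)
y(S) = 39*S (y(S) = (39/S)*S**2 = 39*S)
y(P)/L = (39*38)/48709 = 1482*(1/48709) = 1482/48709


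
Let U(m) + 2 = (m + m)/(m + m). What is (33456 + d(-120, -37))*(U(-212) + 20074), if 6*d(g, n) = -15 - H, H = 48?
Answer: 1342703043/2 ≈ 6.7135e+8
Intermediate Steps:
U(m) = -1 (U(m) = -2 + (m + m)/(m + m) = -2 + (2*m)/((2*m)) = -2 + (2*m)*(1/(2*m)) = -2 + 1 = -1)
d(g, n) = -21/2 (d(g, n) = (-15 - 1*48)/6 = (-15 - 48)/6 = (⅙)*(-63) = -21/2)
(33456 + d(-120, -37))*(U(-212) + 20074) = (33456 - 21/2)*(-1 + 20074) = (66891/2)*20073 = 1342703043/2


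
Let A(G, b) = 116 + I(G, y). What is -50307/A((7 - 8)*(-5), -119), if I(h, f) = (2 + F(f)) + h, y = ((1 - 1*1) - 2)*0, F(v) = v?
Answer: -409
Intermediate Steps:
y = 0 (y = ((1 - 1) - 2)*0 = (0 - 2)*0 = -2*0 = 0)
I(h, f) = 2 + f + h (I(h, f) = (2 + f) + h = 2 + f + h)
A(G, b) = 118 + G (A(G, b) = 116 + (2 + 0 + G) = 116 + (2 + G) = 118 + G)
-50307/A((7 - 8)*(-5), -119) = -50307/(118 + (7 - 8)*(-5)) = -50307/(118 - 1*(-5)) = -50307/(118 + 5) = -50307/123 = -50307*1/123 = -409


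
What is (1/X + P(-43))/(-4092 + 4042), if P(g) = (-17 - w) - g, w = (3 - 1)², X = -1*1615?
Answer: -35529/80750 ≈ -0.43999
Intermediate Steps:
X = -1615
w = 4 (w = 2² = 4)
P(g) = -21 - g (P(g) = (-17 - 1*4) - g = (-17 - 4) - g = -21 - g)
(1/X + P(-43))/(-4092 + 4042) = (1/(-1615) + (-21 - 1*(-43)))/(-4092 + 4042) = (-1/1615 + (-21 + 43))/(-50) = (-1/1615 + 22)*(-1/50) = (35529/1615)*(-1/50) = -35529/80750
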